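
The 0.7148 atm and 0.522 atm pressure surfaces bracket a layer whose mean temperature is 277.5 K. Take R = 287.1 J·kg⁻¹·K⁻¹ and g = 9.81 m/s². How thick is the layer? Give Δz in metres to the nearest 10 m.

Hypsometric equation: Δz = (R T̄/g) ln(P₁/P₂).
R T̄/g = 287.1 × 277.5 / 9.81 = 8121.3 m.
ln(0.7148/0.522) = ln(1.3693) = 0.31430.
Δz = 8121.3 × 0.31430 = 2552.5 m.

Δz ≈ 2550 m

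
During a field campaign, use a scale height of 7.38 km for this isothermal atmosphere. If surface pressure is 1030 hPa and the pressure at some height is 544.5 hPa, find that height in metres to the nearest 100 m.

Invert the barometric formula: z = H ln(P₀/P).
P₀/P = 1030/544.5 = 1.8916; ln(1.8916) = 0.63742.
z = 7380.0 × 0.63742 = 4704.2 m.

z ≈ 4700 m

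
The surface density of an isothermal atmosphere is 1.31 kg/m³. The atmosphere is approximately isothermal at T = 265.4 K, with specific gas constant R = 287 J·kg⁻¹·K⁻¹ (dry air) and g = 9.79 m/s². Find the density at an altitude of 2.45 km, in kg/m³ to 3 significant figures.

Scale height: H = RT/g = 287 × 265.4 / 9.79 = 7780.4 m.
In an isothermal atmosphere, density decays like pressure: ρ = ρ₀ exp(−z/H).
z/H = 2450.0/7780.4 = 0.31489; exp(−0.31489) = 0.72987.
ρ = 1.31 × 0.72987 = 0.95613 kg/m³.

ρ ≈ 0.956 kg/m³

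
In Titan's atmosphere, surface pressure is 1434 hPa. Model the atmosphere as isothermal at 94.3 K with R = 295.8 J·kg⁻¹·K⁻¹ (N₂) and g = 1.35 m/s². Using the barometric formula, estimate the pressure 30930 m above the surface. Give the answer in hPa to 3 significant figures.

P ≈ 321 hPa

Scale height: H = RT/g = 295.8 × 94.3 / 1.35 = 20662 m.
Barometric formula: P = P₀ exp(−z/H).
z/H = 30930/20662 = 1.4970; exp(−1.4970) = 0.22380.
P = 1434 × 0.22380 = 320.93 hPa.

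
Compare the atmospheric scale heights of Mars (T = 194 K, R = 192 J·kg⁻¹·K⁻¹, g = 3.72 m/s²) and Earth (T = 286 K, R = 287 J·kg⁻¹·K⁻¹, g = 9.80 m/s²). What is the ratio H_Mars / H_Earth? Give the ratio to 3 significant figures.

H_Mars/H_Earth ≈ 1.20

H = RT/g for each body.
H_Mars = 192 × 194 / 3.72 = 10013 m.
H_Earth = 287 × 286 / 9.80 = 8375.7 m.
H_Mars/H_Earth = 10013/8375.7 = 1.1955.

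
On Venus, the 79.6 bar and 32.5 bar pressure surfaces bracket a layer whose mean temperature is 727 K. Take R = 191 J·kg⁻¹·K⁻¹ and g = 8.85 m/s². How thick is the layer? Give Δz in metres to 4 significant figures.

Δz ≈ 14050 m

Hypsometric equation: Δz = (R T̄/g) ln(P₁/P₂).
R T̄/g = 191 × 727 / 8.85 = 15690 m.
ln(79.6/32.5) = ln(2.4492) = 0.89576.
Δz = 15690 × 0.89576 = 14054 m.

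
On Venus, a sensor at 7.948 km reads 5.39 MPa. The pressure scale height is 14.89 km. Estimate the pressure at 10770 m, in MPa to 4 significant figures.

P ≈ 4.459 MPa

Between two levels, P₂ = P₁ exp(−Δz/H) with Δz = z₂ − z₁.
Δz = 10770 − 7948.0 = 2822.0 m; Δz/H = 2822.0/14890 = 0.18952.
P₂ = 5.39 × exp(−0.18952) = 5.39 × 0.82736 = 4.4595 MPa.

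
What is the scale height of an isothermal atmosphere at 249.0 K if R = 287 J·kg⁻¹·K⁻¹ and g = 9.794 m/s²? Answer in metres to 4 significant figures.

The scale height of an isothermal atmosphere is H = RT/g.
H = 287 × 249.0 / 9.794 = 71463/9.794 = 7296.6 m.

H ≈ 7297 m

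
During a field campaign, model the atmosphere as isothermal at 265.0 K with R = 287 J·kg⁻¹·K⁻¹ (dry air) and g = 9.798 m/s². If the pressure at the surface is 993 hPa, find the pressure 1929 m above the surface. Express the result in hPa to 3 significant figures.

Scale height: H = RT/g = 287 × 265.0 / 9.798 = 7762.3 m.
Barometric formula: P = P₀ exp(−z/H).
z/H = 1929.0/7762.3 = 0.24851; exp(−0.24851) = 0.77996.
P = 993 × 0.77996 = 774.50 hPa.

P ≈ 775 hPa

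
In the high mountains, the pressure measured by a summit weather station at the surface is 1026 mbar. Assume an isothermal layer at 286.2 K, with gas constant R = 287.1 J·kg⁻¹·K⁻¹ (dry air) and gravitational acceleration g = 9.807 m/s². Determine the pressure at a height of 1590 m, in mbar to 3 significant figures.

P ≈ 849 mbar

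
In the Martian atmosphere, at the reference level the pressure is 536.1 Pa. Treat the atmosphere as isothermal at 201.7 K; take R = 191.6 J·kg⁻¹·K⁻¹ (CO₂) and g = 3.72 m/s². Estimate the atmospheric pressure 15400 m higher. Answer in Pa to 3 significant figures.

Scale height: H = RT/g = 191.6 × 201.7 / 3.72 = 10389 m.
Barometric formula: P = P₀ exp(−z/H).
z/H = 15400/10389 = 1.4823; exp(−1.4823) = 0.22711.
P = 536.1 × 0.22711 = 121.75 Pa.

P ≈ 122 Pa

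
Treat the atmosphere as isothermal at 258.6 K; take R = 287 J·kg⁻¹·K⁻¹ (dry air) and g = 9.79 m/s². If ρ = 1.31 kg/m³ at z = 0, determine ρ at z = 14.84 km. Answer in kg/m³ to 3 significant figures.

ρ ≈ 0.185 kg/m³

Scale height: H = RT/g = 287 × 258.6 / 9.79 = 7581.0 m.
In an isothermal atmosphere, density decays like pressure: ρ = ρ₀ exp(−z/H).
z/H = 14840/7581.0 = 1.9575; exp(−1.9575) = 0.14121.
ρ = 1.31 × 0.14121 = 0.18499 kg/m³.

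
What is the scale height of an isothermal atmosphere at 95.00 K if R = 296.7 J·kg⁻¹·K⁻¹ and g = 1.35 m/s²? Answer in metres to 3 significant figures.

H ≈ 20900 m

The scale height of an isothermal atmosphere is H = RT/g.
H = 296.7 × 95.00 / 1.35 = 28186/1.35 = 20879 m.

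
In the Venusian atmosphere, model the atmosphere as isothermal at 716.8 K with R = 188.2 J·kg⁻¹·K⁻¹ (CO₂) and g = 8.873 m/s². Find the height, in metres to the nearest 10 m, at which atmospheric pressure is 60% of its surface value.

z ≈ 7770 m

Scale height: H = RT/g = 188.2 × 716.8 / 8.873 = 15204 m.
Set P/P₀ = exp(−z/H) = 0.6, so z = −H ln(0.6).
−ln(0.6) = 0.51083; z = 15204 × 0.51083 = 7766.7 m.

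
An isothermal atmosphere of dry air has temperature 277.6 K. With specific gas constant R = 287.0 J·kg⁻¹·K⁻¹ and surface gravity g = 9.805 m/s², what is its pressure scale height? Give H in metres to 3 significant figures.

H ≈ 8130 m

The scale height of an isothermal atmosphere is H = RT/g.
H = 287.0 × 277.6 / 9.805 = 79671/9.805 = 8125.5 m.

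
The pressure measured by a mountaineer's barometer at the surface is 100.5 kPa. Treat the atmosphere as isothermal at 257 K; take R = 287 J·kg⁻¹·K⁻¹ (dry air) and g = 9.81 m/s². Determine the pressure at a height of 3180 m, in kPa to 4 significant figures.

P ≈ 65.84 kPa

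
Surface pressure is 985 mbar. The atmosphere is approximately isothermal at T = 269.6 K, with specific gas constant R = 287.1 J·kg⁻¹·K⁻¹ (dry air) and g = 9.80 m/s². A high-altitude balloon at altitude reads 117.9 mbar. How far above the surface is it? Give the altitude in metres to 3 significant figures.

Scale height: H = RT/g = 287.1 × 269.6 / 9.80 = 7898.2 m.
Invert the barometric formula: z = H ln(P₀/P).
P₀/P = 985/117.9 = 8.3545; ln(8.3545) = 2.1228.
z = 7898.2 × 2.1228 = 16766 m.

z ≈ 16800 m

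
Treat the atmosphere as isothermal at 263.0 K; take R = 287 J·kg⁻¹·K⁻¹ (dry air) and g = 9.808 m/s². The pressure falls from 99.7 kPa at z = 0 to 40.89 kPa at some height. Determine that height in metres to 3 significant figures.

Scale height: H = RT/g = 287 × 263.0 / 9.808 = 7695.9 m.
Invert the barometric formula: z = H ln(P₀/P).
P₀/P = 99.7/40.89 = 2.4382; ln(2.4382) = 0.89126.
z = 7695.9 × 0.89126 = 6859.0 m.

z ≈ 6860 m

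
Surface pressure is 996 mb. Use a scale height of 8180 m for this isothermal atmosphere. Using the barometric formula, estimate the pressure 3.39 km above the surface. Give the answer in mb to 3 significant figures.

P ≈ 658 mb

Barometric formula: P = P₀ exp(−z/H).
z/H = 3390.0/8180.0 = 0.41443; exp(−0.41443) = 0.66072.
P = 996 × 0.66072 = 658.08 mb.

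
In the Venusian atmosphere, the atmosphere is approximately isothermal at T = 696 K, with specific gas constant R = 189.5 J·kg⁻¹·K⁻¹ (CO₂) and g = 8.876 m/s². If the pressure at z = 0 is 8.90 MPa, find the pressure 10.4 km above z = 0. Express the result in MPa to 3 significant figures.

P ≈ 4.42 MPa

Scale height: H = RT/g = 189.5 × 696 / 8.876 = 14859 m.
Barometric formula: P = P₀ exp(−z/H).
z/H = 10400/14859 = 0.69991; exp(−0.69991) = 0.49663.
P = 8.90 × 0.49663 = 4.4200 MPa.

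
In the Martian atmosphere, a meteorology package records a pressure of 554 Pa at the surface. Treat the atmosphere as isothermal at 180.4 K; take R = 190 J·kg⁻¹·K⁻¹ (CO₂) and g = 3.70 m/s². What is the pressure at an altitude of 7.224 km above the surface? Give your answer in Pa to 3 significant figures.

Scale height: H = RT/g = 190 × 180.4 / 3.70 = 9263.8 m.
Barometric formula: P = P₀ exp(−z/H).
z/H = 7224.0/9263.8 = 0.77981; exp(−0.77981) = 0.45849.
P = 554 × 0.45849 = 254.00 Pa.

P ≈ 254 Pa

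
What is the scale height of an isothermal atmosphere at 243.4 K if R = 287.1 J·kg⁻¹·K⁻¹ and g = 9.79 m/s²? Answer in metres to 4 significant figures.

H ≈ 7138 m

The scale height of an isothermal atmosphere is H = RT/g.
H = 287.1 × 243.4 / 9.79 = 69880/9.79 = 7137.9 m.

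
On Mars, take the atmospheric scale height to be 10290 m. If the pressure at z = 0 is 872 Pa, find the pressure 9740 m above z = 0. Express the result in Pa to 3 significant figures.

Barometric formula: P = P₀ exp(−z/H).
z/H = 9740.0/10290 = 0.94655; exp(−0.94655) = 0.38808.
P = 872 × 0.38808 = 338.41 Pa.

P ≈ 338 Pa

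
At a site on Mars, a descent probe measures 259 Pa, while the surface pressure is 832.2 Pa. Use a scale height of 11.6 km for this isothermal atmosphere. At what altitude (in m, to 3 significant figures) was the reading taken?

Invert the barometric formula: z = H ln(P₀/P).
P₀/P = 832.2/259 = 3.2131; ln(3.2131) = 1.1672.
z = 11600 × 1.1672 = 13540 m.

z ≈ 13500 m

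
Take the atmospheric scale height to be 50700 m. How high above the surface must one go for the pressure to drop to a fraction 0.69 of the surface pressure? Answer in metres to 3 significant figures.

z ≈ 18800 m

Set P/P₀ = exp(−z/H) = 0.69, so z = −H ln(0.69).
−ln(0.69) = 0.37106; z = 50700 × 0.37106 = 18813 m.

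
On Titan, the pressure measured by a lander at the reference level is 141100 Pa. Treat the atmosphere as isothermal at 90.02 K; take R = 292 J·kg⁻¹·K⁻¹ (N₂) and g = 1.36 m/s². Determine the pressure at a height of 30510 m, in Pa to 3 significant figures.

P ≈ 29100 Pa

Scale height: H = RT/g = 292 × 90.02 / 1.36 = 19328 m.
Barometric formula: P = P₀ exp(−z/H).
z/H = 30510/19328 = 1.5785; exp(−1.5785) = 0.20628.
P = 141100 × 0.20628 = 29106 Pa.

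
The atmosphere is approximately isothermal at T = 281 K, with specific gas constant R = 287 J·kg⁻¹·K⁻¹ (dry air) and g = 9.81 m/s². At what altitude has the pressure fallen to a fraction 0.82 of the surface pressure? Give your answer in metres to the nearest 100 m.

z ≈ 1600 m

Scale height: H = RT/g = 287 × 281 / 9.81 = 8220.9 m.
Set P/P₀ = exp(−z/H) = 0.82, so z = −H ln(0.82).
−ln(0.82) = 0.19845; z = 8220.9 × 0.19845 = 1631.4 m.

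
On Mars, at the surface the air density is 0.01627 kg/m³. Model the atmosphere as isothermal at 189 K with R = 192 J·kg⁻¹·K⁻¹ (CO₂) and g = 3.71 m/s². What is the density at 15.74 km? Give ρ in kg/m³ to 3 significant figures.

ρ ≈ 0.00325 kg/m³

Scale height: H = RT/g = 192 × 189 / 3.71 = 9781.1 m.
In an isothermal atmosphere, density decays like pressure: ρ = ρ₀ exp(−z/H).
z/H = 15740/9781.1 = 1.6092; exp(−1.6092) = 0.20005.
ρ = 0.01627 × 0.20005 = 0.0032548 kg/m³.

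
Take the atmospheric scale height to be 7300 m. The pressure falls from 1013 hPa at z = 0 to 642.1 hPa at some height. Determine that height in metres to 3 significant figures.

z ≈ 3330 m

Invert the barometric formula: z = H ln(P₀/P).
P₀/P = 1013/642.1 = 1.5776; ln(1.5776) = 0.45590.
z = 7300.0 × 0.45590 = 3328.1 m.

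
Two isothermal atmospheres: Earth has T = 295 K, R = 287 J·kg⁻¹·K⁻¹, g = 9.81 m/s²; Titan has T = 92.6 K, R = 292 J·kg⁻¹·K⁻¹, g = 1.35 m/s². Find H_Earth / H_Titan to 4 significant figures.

H = RT/g for each body.
H_Earth = 287 × 295 / 9.81 = 8630.5 m.
H_Titan = 292 × 92.6 / 1.35 = 20029 m.
H_Earth/H_Titan = 8630.5/20029 = 0.43090.

H_Earth/H_Titan ≈ 0.4309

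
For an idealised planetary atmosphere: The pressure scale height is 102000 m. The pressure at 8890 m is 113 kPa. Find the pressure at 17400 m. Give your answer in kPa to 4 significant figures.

P ≈ 104.0 kPa

Between two levels, P₂ = P₁ exp(−Δz/H) with Δz = z₂ − z₁.
Δz = 17400 − 8890.0 = 8510.0 m; Δz/H = 8510.0/102000 = 0.083431.
P₂ = 113 × exp(−0.083431) = 113 × 0.91995 = 103.95 kPa.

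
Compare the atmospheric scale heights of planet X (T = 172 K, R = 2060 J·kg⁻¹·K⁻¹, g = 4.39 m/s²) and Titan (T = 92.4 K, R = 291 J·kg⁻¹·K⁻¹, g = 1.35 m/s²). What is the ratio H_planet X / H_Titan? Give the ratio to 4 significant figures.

H_planet X/H_Titan ≈ 4.052

H = RT/g for each body.
H_planet X = 2060 × 172 / 4.39 = 80711 m.
H_Titan = 291 × 92.4 / 1.35 = 19917 m.
H_planet X/H_Titan = 80711/19917 = 4.0524.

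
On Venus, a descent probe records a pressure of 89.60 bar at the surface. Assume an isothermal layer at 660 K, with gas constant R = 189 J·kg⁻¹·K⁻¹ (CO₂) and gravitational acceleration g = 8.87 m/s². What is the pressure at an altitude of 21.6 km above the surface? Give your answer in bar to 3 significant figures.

P ≈ 19.3 bar

Scale height: H = RT/g = 189 × 660 / 8.87 = 14063 m.
Barometric formula: P = P₀ exp(−z/H).
z/H = 21600/14063 = 1.5359; exp(−1.5359) = 0.21526.
P = 89.60 × 0.21526 = 19.287 bar.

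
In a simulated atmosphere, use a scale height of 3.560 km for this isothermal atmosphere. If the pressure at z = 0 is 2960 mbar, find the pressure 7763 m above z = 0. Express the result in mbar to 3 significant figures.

P ≈ 334 mbar

Barometric formula: P = P₀ exp(−z/H).
z/H = 7763.0/3560.0 = 2.1806; exp(−2.1806) = 0.11297.
P = 2960 × 0.11297 = 334.39 mbar.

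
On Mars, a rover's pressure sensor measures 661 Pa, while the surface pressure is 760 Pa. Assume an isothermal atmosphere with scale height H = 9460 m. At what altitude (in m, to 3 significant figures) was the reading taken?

z ≈ 1320 m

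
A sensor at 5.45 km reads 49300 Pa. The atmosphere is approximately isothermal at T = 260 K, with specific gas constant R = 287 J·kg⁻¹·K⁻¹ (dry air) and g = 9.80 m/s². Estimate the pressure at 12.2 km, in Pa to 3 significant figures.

P ≈ 20300 Pa

Scale height: H = RT/g = 287 × 260 / 9.80 = 7614.3 m.
Between two levels, P₂ = P₁ exp(−Δz/H) with Δz = z₂ − z₁.
Δz = 12200 − 5450.0 = 6750.0 m; Δz/H = 6750.0/7614.3 = 0.88649.
P₂ = 49300 × exp(−0.88649) = 49300 × 0.41210 = 20317 Pa.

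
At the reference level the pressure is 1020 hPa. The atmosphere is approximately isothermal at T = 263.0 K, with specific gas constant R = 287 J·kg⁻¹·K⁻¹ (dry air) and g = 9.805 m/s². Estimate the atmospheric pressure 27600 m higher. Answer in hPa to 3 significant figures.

Scale height: H = RT/g = 287 × 263.0 / 9.805 = 7698.2 m.
Barometric formula: P = P₀ exp(−z/H).
z/H = 27600/7698.2 = 3.5853; exp(−3.5853) = 0.027728.
P = 1020 × 0.027728 = 28.283 hPa.

P ≈ 28.3 hPa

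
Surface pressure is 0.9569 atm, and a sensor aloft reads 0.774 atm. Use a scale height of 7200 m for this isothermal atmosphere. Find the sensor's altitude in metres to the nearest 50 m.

z ≈ 1550 m

Invert the barometric formula: z = H ln(P₀/P).
P₀/P = 0.9569/0.774 = 1.2363; ln(1.2363) = 0.21212.
z = 7200.0 × 0.21212 = 1527.3 m.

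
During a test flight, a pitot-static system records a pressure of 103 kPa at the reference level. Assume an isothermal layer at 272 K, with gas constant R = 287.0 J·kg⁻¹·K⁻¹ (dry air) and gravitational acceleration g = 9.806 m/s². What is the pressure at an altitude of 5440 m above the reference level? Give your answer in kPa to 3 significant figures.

P ≈ 52.0 kPa

Scale height: H = RT/g = 287.0 × 272 / 9.806 = 7960.8 m.
Barometric formula: P = P₀ exp(−z/H).
z/H = 5440.0/7960.8 = 0.68335; exp(−0.68335) = 0.50492.
P = 103 × 0.50492 = 52.007 kPa.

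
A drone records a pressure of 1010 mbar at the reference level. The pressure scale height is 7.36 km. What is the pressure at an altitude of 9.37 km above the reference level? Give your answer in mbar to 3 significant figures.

P ≈ 283 mbar

Barometric formula: P = P₀ exp(−z/H).
z/H = 9370.0/7360.0 = 1.2731; exp(−1.2731) = 0.27996.
P = 1010 × 0.27996 = 282.76 mbar.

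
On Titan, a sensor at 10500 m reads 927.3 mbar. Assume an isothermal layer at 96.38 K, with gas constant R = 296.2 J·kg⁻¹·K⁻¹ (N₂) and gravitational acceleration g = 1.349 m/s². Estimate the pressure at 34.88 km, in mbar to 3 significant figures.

P ≈ 293 mbar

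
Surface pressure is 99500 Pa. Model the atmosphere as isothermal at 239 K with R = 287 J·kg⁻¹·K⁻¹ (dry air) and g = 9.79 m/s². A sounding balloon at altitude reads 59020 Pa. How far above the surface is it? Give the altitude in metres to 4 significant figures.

z ≈ 3659 m

Scale height: H = RT/g = 287 × 239 / 9.79 = 7006.4 m.
Invert the barometric formula: z = H ln(P₀/P).
P₀/P = 99500/59020 = 1.6859; ln(1.6859) = 0.52230.
z = 7006.4 × 0.52230 = 3659.4 m.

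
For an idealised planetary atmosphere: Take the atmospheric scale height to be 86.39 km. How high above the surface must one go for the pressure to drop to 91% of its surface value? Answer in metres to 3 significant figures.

z ≈ 8150 m

Set P/P₀ = exp(−z/H) = 0.91, so z = −H ln(0.91).
−ln(0.91) = 0.094311; z = 86390 × 0.094311 = 8147.5 m.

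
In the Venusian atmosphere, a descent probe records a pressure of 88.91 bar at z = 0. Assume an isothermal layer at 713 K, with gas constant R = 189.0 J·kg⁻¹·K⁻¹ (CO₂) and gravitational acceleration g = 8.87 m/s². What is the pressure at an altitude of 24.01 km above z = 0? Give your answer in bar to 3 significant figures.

P ≈ 18.3 bar

Scale height: H = RT/g = 189.0 × 713 / 8.87 = 15192 m.
Barometric formula: P = P₀ exp(−z/H).
z/H = 24010/15192 = 1.5804; exp(−1.5804) = 0.20589.
P = 88.91 × 0.20589 = 18.306 bar.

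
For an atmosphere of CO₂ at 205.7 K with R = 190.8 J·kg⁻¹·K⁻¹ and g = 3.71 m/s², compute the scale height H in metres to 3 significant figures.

The scale height of an isothermal atmosphere is H = RT/g.
H = 190.8 × 205.7 / 3.71 = 39248/3.71 = 10579 m.

H ≈ 10600 m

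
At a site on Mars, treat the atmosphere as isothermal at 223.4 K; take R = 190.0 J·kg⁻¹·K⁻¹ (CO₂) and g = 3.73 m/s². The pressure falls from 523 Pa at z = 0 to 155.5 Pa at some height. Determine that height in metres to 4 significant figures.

z ≈ 13800 m

Scale height: H = RT/g = 190.0 × 223.4 / 3.73 = 11380 m.
Invert the barometric formula: z = H ln(P₀/P).
P₀/P = 523/155.5 = 3.3633; ln(3.3633) = 1.2129.
z = 11380 × 1.2129 = 13803 m.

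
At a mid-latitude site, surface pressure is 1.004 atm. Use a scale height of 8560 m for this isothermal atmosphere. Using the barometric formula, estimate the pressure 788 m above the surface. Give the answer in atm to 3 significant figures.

P ≈ 0.916 atm

Barometric formula: P = P₀ exp(−z/H).
z/H = 788.00/8560.0 = 0.092056; exp(−0.092056) = 0.91205.
P = 1.004 × 0.91205 = 0.91570 atm.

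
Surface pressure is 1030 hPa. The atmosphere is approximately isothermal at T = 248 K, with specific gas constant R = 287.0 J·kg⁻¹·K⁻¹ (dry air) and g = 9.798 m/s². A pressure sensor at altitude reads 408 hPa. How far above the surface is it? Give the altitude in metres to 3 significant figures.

z ≈ 6730 m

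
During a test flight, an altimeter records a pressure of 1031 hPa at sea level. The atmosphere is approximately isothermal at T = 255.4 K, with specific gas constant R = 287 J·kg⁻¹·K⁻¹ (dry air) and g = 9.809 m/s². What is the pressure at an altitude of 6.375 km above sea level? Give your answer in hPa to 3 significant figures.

Scale height: H = RT/g = 287 × 255.4 / 9.809 = 7472.7 m.
Barometric formula: P = P₀ exp(−z/H).
z/H = 6375.0/7472.7 = 0.85311; exp(−0.85311) = 0.42609.
P = 1031 × 0.42609 = 439.30 hPa.

P ≈ 439 hPa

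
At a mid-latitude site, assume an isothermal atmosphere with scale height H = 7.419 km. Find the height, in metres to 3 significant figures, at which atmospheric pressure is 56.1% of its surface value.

Set P/P₀ = exp(−z/H) = 0.561, so z = −H ln(0.561).
−ln(0.561) = 0.57803; z = 7419.0 × 0.57803 = 4288.4 m.

z ≈ 4290 m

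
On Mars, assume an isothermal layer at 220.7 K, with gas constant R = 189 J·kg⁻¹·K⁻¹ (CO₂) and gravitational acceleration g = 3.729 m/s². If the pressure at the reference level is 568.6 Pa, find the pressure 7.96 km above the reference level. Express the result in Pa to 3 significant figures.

Scale height: H = RT/g = 189 × 220.7 / 3.729 = 11186 m.
Barometric formula: P = P₀ exp(−z/H).
z/H = 7960.0/11186 = 0.71160; exp(−0.71160) = 0.49086.
P = 568.6 × 0.49086 = 279.10 Pa.

P ≈ 279 Pa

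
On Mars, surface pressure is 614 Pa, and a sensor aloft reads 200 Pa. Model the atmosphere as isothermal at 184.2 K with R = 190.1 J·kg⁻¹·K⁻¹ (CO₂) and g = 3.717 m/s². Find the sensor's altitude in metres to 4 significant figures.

z ≈ 10570 m

Scale height: H = RT/g = 190.1 × 184.2 / 3.717 = 9420.6 m.
Invert the barometric formula: z = H ln(P₀/P).
P₀/P = 614/200 = 3.0700; ln(3.0700) = 1.1217.
z = 9420.6 × 1.1217 = 10567 m.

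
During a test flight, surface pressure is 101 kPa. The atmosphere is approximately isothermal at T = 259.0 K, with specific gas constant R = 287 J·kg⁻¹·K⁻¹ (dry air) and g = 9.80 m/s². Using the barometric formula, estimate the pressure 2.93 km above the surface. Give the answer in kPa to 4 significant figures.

P ≈ 68.64 kPa

Scale height: H = RT/g = 287 × 259.0 / 9.80 = 7585.0 m.
Barometric formula: P = P₀ exp(−z/H).
z/H = 2930.0/7585.0 = 0.38629; exp(−0.38629) = 0.67957.
P = 101 × 0.67957 = 68.637 kPa.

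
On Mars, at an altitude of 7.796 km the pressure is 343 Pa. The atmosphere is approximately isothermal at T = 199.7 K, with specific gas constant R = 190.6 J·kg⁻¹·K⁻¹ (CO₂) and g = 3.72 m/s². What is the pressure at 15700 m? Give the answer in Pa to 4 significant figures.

Scale height: H = RT/g = 190.6 × 199.7 / 3.72 = 10232 m.
Between two levels, P₂ = P₁ exp(−Δz/H) with Δz = z₂ − z₁.
Δz = 15700 − 7796.0 = 7904.0 m; Δz/H = 7904.0/10232 = 0.77248.
P₂ = 343 × exp(−0.77248) = 343 × 0.46187 = 158.42 Pa.

P ≈ 158.4 Pa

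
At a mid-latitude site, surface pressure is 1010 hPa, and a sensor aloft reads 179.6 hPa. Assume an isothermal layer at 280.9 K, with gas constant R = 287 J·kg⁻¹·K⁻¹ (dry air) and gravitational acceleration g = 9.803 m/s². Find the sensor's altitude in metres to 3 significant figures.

Scale height: H = RT/g = 287 × 280.9 / 9.803 = 8223.8 m.
Invert the barometric formula: z = H ln(P₀/P).
P₀/P = 1010/179.6 = 5.6236; ln(5.6236) = 1.7270.
z = 8223.8 × 1.7270 = 14203 m.

z ≈ 14200 m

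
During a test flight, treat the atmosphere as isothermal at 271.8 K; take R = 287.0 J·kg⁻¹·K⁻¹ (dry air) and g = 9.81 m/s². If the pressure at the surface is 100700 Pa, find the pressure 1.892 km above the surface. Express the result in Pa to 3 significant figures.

P ≈ 79400 Pa

Scale height: H = RT/g = 287.0 × 271.8 / 9.81 = 7951.7 m.
Barometric formula: P = P₀ exp(−z/H).
z/H = 1892.0/7951.7 = 0.23794; exp(−0.23794) = 0.78825.
P = 100700 × 0.78825 = 79377 Pa.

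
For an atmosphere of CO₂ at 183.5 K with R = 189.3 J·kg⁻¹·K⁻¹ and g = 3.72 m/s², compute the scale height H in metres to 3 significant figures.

The scale height of an isothermal atmosphere is H = RT/g.
H = 189.3 × 183.5 / 3.72 = 34737/3.72 = 9337.9 m.

H ≈ 9340 m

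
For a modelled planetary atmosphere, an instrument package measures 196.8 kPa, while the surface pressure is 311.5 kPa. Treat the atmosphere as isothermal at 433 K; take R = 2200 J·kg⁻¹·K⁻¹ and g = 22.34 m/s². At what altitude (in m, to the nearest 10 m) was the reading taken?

z ≈ 19580 m

Scale height: H = RT/g = 2200 × 433 / 22.34 = 42641 m.
Invert the barometric formula: z = H ln(P₀/P).
P₀/P = 311.5/196.8 = 1.5828; ln(1.5828) = 0.45920.
z = 42641 × 0.45920 = 19581 m.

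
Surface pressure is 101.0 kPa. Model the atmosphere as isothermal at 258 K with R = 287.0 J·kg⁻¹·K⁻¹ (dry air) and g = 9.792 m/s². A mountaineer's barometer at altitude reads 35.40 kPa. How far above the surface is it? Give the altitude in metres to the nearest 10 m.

z ≈ 7930 m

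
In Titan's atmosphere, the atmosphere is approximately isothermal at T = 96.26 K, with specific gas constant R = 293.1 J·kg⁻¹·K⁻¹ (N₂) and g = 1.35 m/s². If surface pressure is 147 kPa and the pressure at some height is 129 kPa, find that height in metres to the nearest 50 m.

z ≈ 2750 m

Scale height: H = RT/g = 293.1 × 96.26 / 1.35 = 20899 m.
Invert the barometric formula: z = H ln(P₀/P).
P₀/P = 147/129 = 1.1395; ln(1.1395) = 0.13059.
z = 20899 × 0.13059 = 2729.2 m.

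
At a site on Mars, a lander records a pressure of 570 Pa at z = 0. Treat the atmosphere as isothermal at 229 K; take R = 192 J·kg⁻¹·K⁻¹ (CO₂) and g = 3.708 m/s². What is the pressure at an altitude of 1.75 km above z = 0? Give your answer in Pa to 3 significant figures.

P ≈ 492 Pa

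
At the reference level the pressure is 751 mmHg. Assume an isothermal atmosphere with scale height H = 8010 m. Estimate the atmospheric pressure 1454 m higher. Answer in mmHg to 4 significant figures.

P ≈ 626.3 mmHg

Barometric formula: P = P₀ exp(−z/H).
z/H = 1454.0/8010.0 = 0.18152; exp(−0.18152) = 0.83400.
P = 751 × 0.83400 = 626.33 mmHg.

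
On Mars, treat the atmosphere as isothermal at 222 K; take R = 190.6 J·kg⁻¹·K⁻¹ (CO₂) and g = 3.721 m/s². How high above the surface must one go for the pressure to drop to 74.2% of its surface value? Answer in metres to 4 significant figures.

z ≈ 3393 m

Scale height: H = RT/g = 190.6 × 222 / 3.721 = 11371 m.
Set P/P₀ = exp(−z/H) = 0.742, so z = −H ln(0.742).
−ln(0.742) = 0.29841; z = 11371 × 0.29841 = 3393.2 m.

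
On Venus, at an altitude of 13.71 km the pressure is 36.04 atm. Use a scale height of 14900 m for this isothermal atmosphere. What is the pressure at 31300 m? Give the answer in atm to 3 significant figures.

P ≈ 11.1 atm

Between two levels, P₂ = P₁ exp(−Δz/H) with Δz = z₂ − z₁.
Δz = 31300 − 13710 = 17590 m; Δz/H = 17590/14900 = 1.1805.
P₂ = 36.04 × exp(−1.1805) = 36.04 × 0.30713 = 11.069 atm.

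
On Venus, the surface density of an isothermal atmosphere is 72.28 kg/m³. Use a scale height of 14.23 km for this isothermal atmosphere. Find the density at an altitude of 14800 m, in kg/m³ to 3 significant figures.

In an isothermal atmosphere, density decays like pressure: ρ = ρ₀ exp(−z/H).
z/H = 14800/14230 = 1.0401; exp(−1.0401) = 0.35342.
ρ = 72.28 × 0.35342 = 25.545 kg/m³.

ρ ≈ 25.5 kg/m³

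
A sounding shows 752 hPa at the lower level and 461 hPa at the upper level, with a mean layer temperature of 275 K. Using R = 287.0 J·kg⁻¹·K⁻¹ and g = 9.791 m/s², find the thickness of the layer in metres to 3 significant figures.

Hypsometric equation: Δz = (R T̄/g) ln(P₁/P₂).
R T̄/g = 287.0 × 275 / 9.791 = 8061.0 m.
ln(752/461) = ln(1.6312) = 0.48932.
Δz = 8061.0 × 0.48932 = 3944.4 m.

Δz ≈ 3940 m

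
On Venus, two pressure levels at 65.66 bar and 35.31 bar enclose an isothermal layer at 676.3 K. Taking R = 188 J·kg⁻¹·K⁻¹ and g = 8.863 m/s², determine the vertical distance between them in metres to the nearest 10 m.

Hypsometric equation: Δz = (R T̄/g) ln(P₁/P₂).
R T̄/g = 188 × 676.3 / 8.863 = 14346 m.
ln(65.66/35.31) = ln(1.8595) = 0.62031.
Δz = 14346 × 0.62031 = 8899.0 m.

Δz ≈ 8900 m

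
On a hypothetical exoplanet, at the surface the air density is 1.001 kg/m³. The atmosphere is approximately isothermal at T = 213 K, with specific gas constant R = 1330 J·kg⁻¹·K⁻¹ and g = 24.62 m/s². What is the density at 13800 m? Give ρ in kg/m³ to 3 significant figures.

ρ ≈ 0.302 kg/m³

Scale height: H = RT/g = 1330 × 213 / 24.62 = 11506 m.
In an isothermal atmosphere, density decays like pressure: ρ = ρ₀ exp(−z/H).
z/H = 13800/11506 = 1.1994; exp(−1.1994) = 0.30137.
ρ = 1.001 × 0.30137 = 0.30167 kg/m³.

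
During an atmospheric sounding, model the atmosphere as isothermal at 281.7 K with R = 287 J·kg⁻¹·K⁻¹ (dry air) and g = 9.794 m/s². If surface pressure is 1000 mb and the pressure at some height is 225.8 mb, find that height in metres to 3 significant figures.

z ≈ 12300 m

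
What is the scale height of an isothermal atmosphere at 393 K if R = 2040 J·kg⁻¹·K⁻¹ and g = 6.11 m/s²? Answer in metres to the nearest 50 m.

H ≈ 131200 m

The scale height of an isothermal atmosphere is H = RT/g.
H = 2040 × 393 / 6.11 = 801720/6.11 = 131210 m.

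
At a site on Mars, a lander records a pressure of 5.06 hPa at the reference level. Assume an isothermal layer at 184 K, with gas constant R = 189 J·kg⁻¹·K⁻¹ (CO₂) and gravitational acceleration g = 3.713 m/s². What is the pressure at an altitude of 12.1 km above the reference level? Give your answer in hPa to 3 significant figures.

Scale height: H = RT/g = 189 × 184 / 3.713 = 9366.0 m.
Barometric formula: P = P₀ exp(−z/H).
z/H = 12100/9366.0 = 1.2919; exp(−1.2919) = 0.27475.
P = 5.06 × 0.27475 = 1.3902 hPa.

P ≈ 1.39 hPa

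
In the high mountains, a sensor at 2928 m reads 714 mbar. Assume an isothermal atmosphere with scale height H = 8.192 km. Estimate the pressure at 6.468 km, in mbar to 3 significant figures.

P ≈ 463 mbar

Between two levels, P₂ = P₁ exp(−Δz/H) with Δz = z₂ − z₁.
Δz = 6468.0 − 2928.0 = 3540.0 m; Δz/H = 3540.0/8192.0 = 0.43213.
P₂ = 714 × exp(−0.43213) = 714 × 0.64912 = 463.47 mbar.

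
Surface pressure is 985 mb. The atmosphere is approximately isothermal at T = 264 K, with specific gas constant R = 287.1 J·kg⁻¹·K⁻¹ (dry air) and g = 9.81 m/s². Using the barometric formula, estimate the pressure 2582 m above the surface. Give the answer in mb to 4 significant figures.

P ≈ 705.2 mb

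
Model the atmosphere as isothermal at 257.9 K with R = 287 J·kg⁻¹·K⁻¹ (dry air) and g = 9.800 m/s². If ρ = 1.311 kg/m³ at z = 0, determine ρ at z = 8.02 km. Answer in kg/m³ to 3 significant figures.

ρ ≈ 0.453 kg/m³

Scale height: H = RT/g = 287 × 257.9 / 9.800 = 7552.8 m.
In an isothermal atmosphere, density decays like pressure: ρ = ρ₀ exp(−z/H).
z/H = 8020.0/7552.8 = 1.0619; exp(−1.0619) = 0.34580.
ρ = 1.311 × 0.34580 = 0.45334 kg/m³.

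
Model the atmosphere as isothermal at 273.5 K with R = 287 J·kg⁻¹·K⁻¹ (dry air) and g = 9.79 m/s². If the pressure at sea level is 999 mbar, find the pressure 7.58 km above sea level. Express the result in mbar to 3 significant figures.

P ≈ 388 mbar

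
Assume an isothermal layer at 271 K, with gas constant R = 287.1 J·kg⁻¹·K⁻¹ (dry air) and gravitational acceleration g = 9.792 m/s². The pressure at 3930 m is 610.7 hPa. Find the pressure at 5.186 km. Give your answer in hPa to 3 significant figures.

Scale height: H = RT/g = 287.1 × 271 / 9.792 = 7945.7 m.
Between two levels, P₂ = P₁ exp(−Δz/H) with Δz = z₂ − z₁.
Δz = 5186.0 − 3930.0 = 1256.0 m; Δz/H = 1256.0/7945.7 = 0.15807.
P₂ = 610.7 × exp(−0.15807) = 610.7 × 0.85379 = 521.41 hPa.

P ≈ 521 hPa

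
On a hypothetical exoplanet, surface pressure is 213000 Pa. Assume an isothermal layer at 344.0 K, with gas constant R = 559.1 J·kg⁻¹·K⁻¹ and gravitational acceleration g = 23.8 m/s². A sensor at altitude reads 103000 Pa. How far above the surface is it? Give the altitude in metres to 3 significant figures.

z ≈ 5870 m

Scale height: H = RT/g = 559.1 × 344.0 / 23.8 = 8081.1 m.
Invert the barometric formula: z = H ln(P₀/P).
P₀/P = 213000/103000 = 2.0680; ln(2.0680) = 0.72658.
z = 8081.1 × 0.72658 = 5871.6 m.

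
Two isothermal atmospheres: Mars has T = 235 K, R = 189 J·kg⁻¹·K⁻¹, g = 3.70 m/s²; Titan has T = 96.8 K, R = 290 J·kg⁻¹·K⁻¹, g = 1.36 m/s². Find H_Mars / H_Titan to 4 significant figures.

H_Mars/H_Titan ≈ 0.5816

H = RT/g for each body.
H_Mars = 189 × 235 / 3.70 = 12004 m.
H_Titan = 290 × 96.8 / 1.36 = 20641 m.
H_Mars/H_Titan = 12004/20641 = 0.58156.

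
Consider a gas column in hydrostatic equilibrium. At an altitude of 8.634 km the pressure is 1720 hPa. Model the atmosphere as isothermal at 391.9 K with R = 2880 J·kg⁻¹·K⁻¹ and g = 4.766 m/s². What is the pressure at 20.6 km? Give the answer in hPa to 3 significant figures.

Scale height: H = RT/g = 2880 × 391.9 / 4.766 = 236820 m.
Between two levels, P₂ = P₁ exp(−Δz/H) with Δz = z₂ − z₁.
Δz = 20600 − 8634.0 = 11966 m; Δz/H = 11966/236820 = 0.050528.
P₂ = 1720 × exp(−0.050528) = 1720 × 0.95073 = 1635.3 hPa.

P ≈ 1640 hPa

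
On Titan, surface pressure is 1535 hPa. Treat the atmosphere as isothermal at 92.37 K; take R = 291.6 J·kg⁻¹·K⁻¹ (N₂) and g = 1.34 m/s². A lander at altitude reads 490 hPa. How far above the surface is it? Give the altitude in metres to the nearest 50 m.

z ≈ 22950 m

Scale height: H = RT/g = 291.6 × 92.37 / 1.34 = 20101 m.
Invert the barometric formula: z = H ln(P₀/P).
P₀/P = 1535/490 = 3.1327; ln(3.1327) = 1.1419.
z = 20101 × 1.1419 = 22953 m.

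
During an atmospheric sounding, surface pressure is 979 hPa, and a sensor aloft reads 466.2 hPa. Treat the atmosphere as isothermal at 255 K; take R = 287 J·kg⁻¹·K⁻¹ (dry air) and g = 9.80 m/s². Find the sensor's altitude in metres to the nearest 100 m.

Scale height: H = RT/g = 287 × 255 / 9.80 = 7467.9 m.
Invert the barometric formula: z = H ln(P₀/P).
P₀/P = 979/466.2 = 2.1000; ln(2.1000) = 0.74194.
z = 7467.9 × 0.74194 = 5540.7 m.

z ≈ 5500 m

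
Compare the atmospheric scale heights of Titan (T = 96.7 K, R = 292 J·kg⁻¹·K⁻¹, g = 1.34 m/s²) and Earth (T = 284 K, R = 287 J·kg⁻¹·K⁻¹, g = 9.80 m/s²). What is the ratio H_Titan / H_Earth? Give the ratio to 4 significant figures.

H_Titan/H_Earth ≈ 2.534

H = RT/g for each body.
H_Titan = 292 × 96.7 / 1.34 = 21072 m.
H_Earth = 287 × 284 / 9.80 = 8317.1 m.
H_Titan/H_Earth = 21072/8317.1 = 2.5336.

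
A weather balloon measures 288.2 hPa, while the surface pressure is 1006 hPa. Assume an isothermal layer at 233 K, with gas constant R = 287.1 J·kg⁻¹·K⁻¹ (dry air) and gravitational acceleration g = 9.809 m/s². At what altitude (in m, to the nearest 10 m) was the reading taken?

Scale height: H = RT/g = 287.1 × 233 / 9.809 = 6819.7 m.
Invert the barometric formula: z = H ln(P₀/P).
P₀/P = 1006/288.2 = 3.4906; ln(3.4906) = 1.2501.
z = 6819.7 × 1.2501 = 8525.3 m.

z ≈ 8530 m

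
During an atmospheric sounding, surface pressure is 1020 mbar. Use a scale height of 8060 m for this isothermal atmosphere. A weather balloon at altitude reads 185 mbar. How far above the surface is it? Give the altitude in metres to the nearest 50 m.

z ≈ 13750 m

Invert the barometric formula: z = H ln(P₀/P).
P₀/P = 1020/185 = 5.5135; ln(5.5135) = 1.7072.
z = 8060.0 × 1.7072 = 13760 m.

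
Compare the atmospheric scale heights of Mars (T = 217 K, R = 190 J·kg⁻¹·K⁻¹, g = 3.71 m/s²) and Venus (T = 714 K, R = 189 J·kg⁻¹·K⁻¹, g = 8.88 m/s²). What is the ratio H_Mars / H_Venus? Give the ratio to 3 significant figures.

H_Mars/H_Venus ≈ 0.731

H = RT/g for each body.
H_Mars = 190 × 217 / 3.71 = 11113 m.
H_Venus = 189 × 714 / 8.88 = 15197 m.
H_Mars/H_Venus = 11113/15197 = 0.73126.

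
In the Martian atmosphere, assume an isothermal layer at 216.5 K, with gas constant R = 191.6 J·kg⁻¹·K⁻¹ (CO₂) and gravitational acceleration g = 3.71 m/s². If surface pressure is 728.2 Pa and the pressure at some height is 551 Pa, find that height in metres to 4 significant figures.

z ≈ 3118 m

Scale height: H = RT/g = 191.6 × 216.5 / 3.71 = 11181 m.
Invert the barometric formula: z = H ln(P₀/P).
P₀/P = 728.2/551 = 1.3216; ln(1.3216) = 0.27884.
z = 11181 × 0.27884 = 3117.7 m.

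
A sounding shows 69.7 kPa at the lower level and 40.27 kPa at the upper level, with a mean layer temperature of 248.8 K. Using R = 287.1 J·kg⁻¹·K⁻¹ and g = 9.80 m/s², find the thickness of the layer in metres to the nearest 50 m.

Δz ≈ 4000 m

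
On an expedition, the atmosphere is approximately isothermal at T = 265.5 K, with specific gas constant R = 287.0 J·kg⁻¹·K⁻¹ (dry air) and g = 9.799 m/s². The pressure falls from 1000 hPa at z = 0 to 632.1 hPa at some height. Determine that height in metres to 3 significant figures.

Scale height: H = RT/g = 287.0 × 265.5 / 9.799 = 7776.2 m.
Invert the barometric formula: z = H ln(P₀/P).
P₀/P = 1000/632.1 = 1.5820; ln(1.5820) = 0.45869.
z = 7776.2 × 0.45869 = 3566.9 m.

z ≈ 3570 m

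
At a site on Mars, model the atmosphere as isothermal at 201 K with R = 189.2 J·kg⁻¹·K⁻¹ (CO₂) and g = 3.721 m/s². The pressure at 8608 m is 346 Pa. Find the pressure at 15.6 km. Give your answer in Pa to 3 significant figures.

P ≈ 175 Pa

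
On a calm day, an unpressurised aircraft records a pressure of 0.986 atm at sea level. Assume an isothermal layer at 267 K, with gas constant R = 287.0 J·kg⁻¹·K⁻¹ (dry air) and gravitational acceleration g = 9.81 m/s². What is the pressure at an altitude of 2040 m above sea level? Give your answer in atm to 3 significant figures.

Scale height: H = RT/g = 287.0 × 267 / 9.81 = 7811.3 m.
Barometric formula: P = P₀ exp(−z/H).
z/H = 2040.0/7811.3 = 0.26116; exp(−0.26116) = 0.77016.
P = 0.986 × 0.77016 = 0.75938 atm.

P ≈ 0.759 atm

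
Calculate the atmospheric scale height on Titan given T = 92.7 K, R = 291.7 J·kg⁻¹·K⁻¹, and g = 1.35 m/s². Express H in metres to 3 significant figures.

H ≈ 20000 m

The scale height of an isothermal atmosphere is H = RT/g.
H = 291.7 × 92.7 / 1.35 = 27041/1.35 = 20030 m.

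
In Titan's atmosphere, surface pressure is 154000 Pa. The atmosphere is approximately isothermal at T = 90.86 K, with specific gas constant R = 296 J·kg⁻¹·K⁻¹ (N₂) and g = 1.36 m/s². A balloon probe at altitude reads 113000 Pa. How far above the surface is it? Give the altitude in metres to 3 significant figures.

z ≈ 6120 m

Scale height: H = RT/g = 296 × 90.86 / 1.36 = 19775 m.
Invert the barometric formula: z = H ln(P₀/P).
P₀/P = 154000/113000 = 1.3628; ln(1.3628) = 0.30954.
z = 19775 × 0.30954 = 6121.2 m.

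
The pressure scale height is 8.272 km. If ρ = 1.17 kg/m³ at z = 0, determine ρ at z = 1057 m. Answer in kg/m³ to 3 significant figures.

ρ ≈ 1.03 kg/m³

In an isothermal atmosphere, density decays like pressure: ρ = ρ₀ exp(−z/H).
z/H = 1057.0/8272.0 = 0.12778; exp(−0.12778) = 0.88005.
ρ = 1.17 × 0.88005 = 1.0297 kg/m³.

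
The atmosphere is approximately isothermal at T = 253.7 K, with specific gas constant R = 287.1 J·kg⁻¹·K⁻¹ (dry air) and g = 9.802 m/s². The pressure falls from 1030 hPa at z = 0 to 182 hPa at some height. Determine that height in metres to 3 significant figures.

z ≈ 12900 m

Scale height: H = RT/g = 287.1 × 253.7 / 9.802 = 7430.9 m.
Invert the barometric formula: z = H ln(P₀/P).
P₀/P = 1030/182 = 5.6593; ln(5.6593) = 1.7333.
z = 7430.9 × 1.7333 = 12880 m.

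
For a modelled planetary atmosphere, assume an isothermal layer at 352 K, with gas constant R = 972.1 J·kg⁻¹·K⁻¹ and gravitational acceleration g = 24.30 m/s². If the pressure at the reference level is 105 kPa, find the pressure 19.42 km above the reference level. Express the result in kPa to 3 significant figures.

Scale height: H = RT/g = 972.1 × 352 / 24.30 = 14081 m.
Barometric formula: P = P₀ exp(−z/H).
z/H = 19420/14081 = 1.3792; exp(−1.3792) = 0.25178.
P = 105 × 0.25178 = 26.437 kPa.

P ≈ 26.4 kPa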